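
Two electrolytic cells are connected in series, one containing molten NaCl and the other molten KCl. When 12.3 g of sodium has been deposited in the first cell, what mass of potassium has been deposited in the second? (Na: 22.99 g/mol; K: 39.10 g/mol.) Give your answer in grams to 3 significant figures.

n(Na) = 12.3 / 22.99 = 0.5350 mol
Na⁺ + e⁻ → Na, so n(e⁻) = 0.5350 mol
In series, the same 0.5350 mol of electrons flows through the second cell.
K⁺ + e⁻ → K, so n(K) = 0.5350 mol
m(K) = 0.5350 × 39.10 = 20.9 g

20.9 g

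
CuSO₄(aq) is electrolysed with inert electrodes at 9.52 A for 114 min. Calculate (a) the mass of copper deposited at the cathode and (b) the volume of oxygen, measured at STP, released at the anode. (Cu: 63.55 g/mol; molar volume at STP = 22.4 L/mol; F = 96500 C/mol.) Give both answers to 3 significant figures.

Q = 9.52 × 6840 = 65120 C; n(e⁻) = 65120 / 96500 = 0.6748 mol
Cathode: Cu²⁺ + 2e⁻ → Cu → n(Cu) = 0.6748/2 = 0.3374 mol → 21.4 g
Anode: 2H₂O → O₂ + 4H⁺ + 4e⁻ → n(O₂) = 0.6748/4 = 0.1687 mol → 3.78 L

21.4 g Cu; 3.78 L O₂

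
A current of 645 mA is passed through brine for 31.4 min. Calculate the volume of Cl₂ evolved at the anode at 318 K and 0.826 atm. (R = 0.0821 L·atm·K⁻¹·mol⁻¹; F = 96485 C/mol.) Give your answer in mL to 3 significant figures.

Q = It = 0.645 × 1884 = 1215 C
n(e⁻) = Q/F = 1215/96485 = 0.01259 mol
2Cl⁻ → Cl₂ + 2e⁻, so n(Cl₂) = 0.01259 / 2 = 0.006295 mol
V = nRT/P = 0.006295 × 0.0821 × 318 / 0.826 = 0.1990 L
= 199 mL

199 mL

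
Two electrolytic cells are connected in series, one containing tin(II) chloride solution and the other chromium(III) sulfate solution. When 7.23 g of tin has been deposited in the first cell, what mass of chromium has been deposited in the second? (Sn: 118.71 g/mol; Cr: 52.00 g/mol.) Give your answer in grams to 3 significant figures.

2.11 g

n(Sn) = 7.23 / 118.71 = 0.06090 mol
Sn²⁺ + 2e⁻ → Sn, so n(e⁻) = 2 × 0.06090 = 0.1218 mol
Since the cells are in series, n(e⁻) in the Cr cell is also 0.1218 mol.
Cr³⁺ + 3e⁻ → Cr, so n(Cr) = 0.1218 / 3 = 0.04060 mol
m(Cr) = 0.04060 × 52.00 = 2.11 g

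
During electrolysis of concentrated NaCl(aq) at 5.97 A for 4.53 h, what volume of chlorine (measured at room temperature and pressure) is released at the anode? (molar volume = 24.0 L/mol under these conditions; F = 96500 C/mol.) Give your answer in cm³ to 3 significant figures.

12100 cm³

Q = 5.97 A × 16308 s = 97360 C
Moles of electrons = 97360 / 96500 = 1.009 mol
2Cl⁻ → Cl₂ + 2e⁻, so n(Cl₂) = 1.009 / 2 = 0.5045 mol
V = 0.5045 × 24.0 = 12.11 L
= 12100 cm³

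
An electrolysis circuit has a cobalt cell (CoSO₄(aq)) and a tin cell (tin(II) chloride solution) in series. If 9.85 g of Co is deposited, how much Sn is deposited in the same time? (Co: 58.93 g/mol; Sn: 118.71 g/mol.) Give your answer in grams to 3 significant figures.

19.8 g

n(Co) = 9.85 / 58.93 = 0.1671 mol
Co²⁺ + 2e⁻ → Co, so n(e⁻) = 2 × 0.1671 = 0.3342 mol
Same current for the same time ⇒ same n(e⁻) = 0.3342 mol in both cells.
Sn²⁺ + 2e⁻ → Sn, so n(Sn) = 0.3342 / 2 = 0.1671 mol
m(Sn) = 0.1671 × 118.71 = 19.8 g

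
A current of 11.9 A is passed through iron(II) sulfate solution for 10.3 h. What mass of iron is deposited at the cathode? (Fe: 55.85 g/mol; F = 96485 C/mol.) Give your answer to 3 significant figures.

Q = It = 11.9 × 37080 = 4.413×10^5 C
n(e⁻) = 4.413×10^5 / 96485 = 4.574 mol
Fe²⁺ + 2e⁻ → Fe, so n(Fe) = 4.574 / 2 = 2.287 mol
m = 2.287 × 55.85 = 128 g

128 g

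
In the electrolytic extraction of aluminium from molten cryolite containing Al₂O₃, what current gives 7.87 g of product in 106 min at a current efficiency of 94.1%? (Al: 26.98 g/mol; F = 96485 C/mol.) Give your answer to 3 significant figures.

n(Al) = 7.87 / 26.98 = 0.2917 mol
Al³⁺ + 3e⁻ → Al, so n(e⁻) = 3 × 0.2917 = 0.8751 mol
Q = 0.8751 × 96485 / 0.941 = 89730 C
I = Q / t = 89730 / 6360 s = 14.1 A

14.1 A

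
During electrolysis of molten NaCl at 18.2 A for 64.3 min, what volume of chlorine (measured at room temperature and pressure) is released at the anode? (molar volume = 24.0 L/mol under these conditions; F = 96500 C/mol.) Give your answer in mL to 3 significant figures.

Q = 18.2 A × 3858 s = 70220 C
n(e⁻) = 70220 / 96500 = 0.7277 mol
2Cl⁻ → Cl₂ + 2e⁻, so n(Cl₂) = 0.7277 / 2 = 0.3639 mol
V = 0.3639 × 24.0 = 8.734 L
= 8730 mL

8730 mL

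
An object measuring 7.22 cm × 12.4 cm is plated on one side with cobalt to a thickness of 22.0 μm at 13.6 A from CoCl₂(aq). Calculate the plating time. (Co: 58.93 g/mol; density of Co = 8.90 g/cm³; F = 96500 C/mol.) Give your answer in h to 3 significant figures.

0.117 h

Plated area = 7.22 × 12.4 = 89.53 cm²
Volume = 89.53 × 22.0×10⁻⁴ cm = 0.1970 cm³
m(Co) = 0.1970 × 8.90 = 1.753 g
n(Co) = 1.753 / 58.93 = 0.02975 mol; n(e⁻) = 2 × 0.02975 = 0.05950 mol
Q = 0.05950 × 96500 = 5742 C
t = 5742 / 13.6 = 422.2 s = 0.117 h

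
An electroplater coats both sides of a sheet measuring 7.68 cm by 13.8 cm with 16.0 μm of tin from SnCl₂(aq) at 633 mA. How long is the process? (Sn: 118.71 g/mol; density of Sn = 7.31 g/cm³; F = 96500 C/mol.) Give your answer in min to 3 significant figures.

106 min

Plated area = 2 × 7.68 × 13.8 = 212.0 cm²
Volume = 212.0 × 16.0×10⁻⁴ cm = 0.3392 cm³
m(Sn) = 0.3392 × 7.31 = 2.480 g
n(Sn) = 2.480 / 118.71 = 0.02089 mol; n(e⁻) = 2 × 0.02089 = 0.04178 mol
Q = 0.04178 × 96500 = 4032 C
t = 4032 / 0.633 = 6370 s = 106 min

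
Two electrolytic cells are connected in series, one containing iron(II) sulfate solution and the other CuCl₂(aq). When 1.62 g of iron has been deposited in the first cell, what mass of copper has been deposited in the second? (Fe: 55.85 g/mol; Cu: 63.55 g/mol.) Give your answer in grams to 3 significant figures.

1.84 g

n(Fe) = 1.62 / 55.85 = 0.02901 mol
Fe²⁺ + 2e⁻ → Fe, so n(e⁻) = 2 × 0.02901 = 0.05802 mol
Since the cells are in series, n(e⁻) in the Cu cell is also 0.05802 mol.
Cu²⁺ + 2e⁻ → Cu, so n(Cu) = 0.05802 / 2 = 0.02901 mol
m(Cu) = 0.02901 × 63.55 = 1.84 g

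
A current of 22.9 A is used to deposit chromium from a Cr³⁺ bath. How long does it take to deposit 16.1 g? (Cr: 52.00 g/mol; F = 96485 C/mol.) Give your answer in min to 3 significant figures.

n(Cr) = 16.1 / 52.00 = 0.3096 mol
Cr³⁺ + 3e⁻ → Cr, so n(e⁻) = 3 × 0.3096 = 0.9288 mol
Q = 0.9288 × 96485 = 89620 C
t = Q / I = 89620 / 22.9 = 3914 s = 65.2 min

65.2 min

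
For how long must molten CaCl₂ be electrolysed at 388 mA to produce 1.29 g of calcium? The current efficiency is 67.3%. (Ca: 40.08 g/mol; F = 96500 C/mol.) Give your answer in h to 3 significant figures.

n(Ca) = 1.29 / 40.08 = 0.03219 mol
Ca²⁺ + 2e⁻ → Ca, so n(e⁻) = 2 × 0.03219 = 0.06438 mol
Q = 0.06438 × 96500 / 0.673 = 9231 C
t = Q / I = 9231 / 0.388 = 23790 s = 6.61 h

6.61 h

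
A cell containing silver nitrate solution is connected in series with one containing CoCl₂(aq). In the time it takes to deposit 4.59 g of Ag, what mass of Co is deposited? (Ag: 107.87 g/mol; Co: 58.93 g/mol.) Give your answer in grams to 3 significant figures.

1.25 g

n(Ag) = 4.59 / 107.87 = 0.04255 mol
Ag⁺ + e⁻ → Ag, so n(e⁻) = 0.04255 mol
The cells are in series, so the same charge (and hence the same n(e⁻) = 0.04255 mol) passes through both.
Co²⁺ + 2e⁻ → Co, so n(Co) = 0.04255 / 2 = 0.02128 mol
m(Co) = 0.02128 × 58.93 = 1.25 g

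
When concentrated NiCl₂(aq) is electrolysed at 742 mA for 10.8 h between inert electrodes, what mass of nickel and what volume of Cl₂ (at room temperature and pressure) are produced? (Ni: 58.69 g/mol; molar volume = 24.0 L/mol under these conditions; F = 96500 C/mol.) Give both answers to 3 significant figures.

8.77 g Ni; 3.59 L Cl₂

Q = 0.742 × 38880 = 28850 C; n(e⁻) = 28850 / 96500 = 0.2990 mol
Cathode: Ni²⁺ + 2e⁻ → Ni → n(Ni) = 0.2990/2 = 0.1495 mol → 8.77 g
Anode: 2Cl⁻ → Cl₂ + 2e⁻ → n(Cl₂) = 0.2990/2 = 0.1495 mol → 3.59 L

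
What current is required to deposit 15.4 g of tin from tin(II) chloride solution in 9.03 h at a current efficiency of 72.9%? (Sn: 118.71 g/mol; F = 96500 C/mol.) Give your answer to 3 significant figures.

1.06 A

n(Sn) = 15.4 / 118.71 = 0.1297 mol
Sn²⁺ + 2e⁻ → Sn, so n(e⁻) = 2 × 0.1297 = 0.2594 mol
Q = 0.2594 × 96500 / 0.729 = 34340 C
I = Q / t = 34340 / 32508 s = 1.06 A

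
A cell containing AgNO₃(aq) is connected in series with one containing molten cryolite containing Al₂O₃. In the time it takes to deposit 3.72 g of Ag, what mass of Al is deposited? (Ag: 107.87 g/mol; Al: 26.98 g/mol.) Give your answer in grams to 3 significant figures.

0.310 g

n(Ag) = 3.72 / 107.87 = 0.03449 mol
Ag⁺ + e⁻ → Ag, so n(e⁻) = 0.03449 mol
Since the cells are in series, n(e⁻) in the Al cell is also 0.03449 mol.
Al³⁺ + 3e⁻ → Al, so n(Al) = 0.03449 / 3 = 0.01150 mol
m(Al) = 0.01150 × 26.98 = 0.310 g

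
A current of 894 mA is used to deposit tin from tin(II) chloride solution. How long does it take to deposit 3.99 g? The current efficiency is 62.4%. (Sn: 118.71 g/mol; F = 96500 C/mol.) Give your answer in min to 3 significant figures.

194 min

n(Sn) = 3.99 / 118.71 = 0.03361 mol
Sn²⁺ + 2e⁻ → Sn, so n(e⁻) = 2 × 0.03361 = 0.06722 mol
Q = 0.06722 × 96500 / 0.624 = 10400 C
t = Q / I = 10400 / 0.894 = 11630 s = 194 min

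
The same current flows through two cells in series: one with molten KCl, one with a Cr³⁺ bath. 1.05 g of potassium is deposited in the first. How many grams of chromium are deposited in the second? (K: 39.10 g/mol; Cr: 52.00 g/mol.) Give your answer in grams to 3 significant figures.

0.465 g

n(K) = 1.05 / 39.10 = 0.02685 mol
K⁺ + e⁻ → K, so n(e⁻) = 0.02685 mol
The cells are in series, so the same charge (and hence the same n(e⁻) = 0.02685 mol) passes through both.
Cr³⁺ + 3e⁻ → Cr, so n(Cr) = 0.02685 / 3 = 0.008950 mol
m(Cr) = 0.008950 × 52.00 = 0.465 g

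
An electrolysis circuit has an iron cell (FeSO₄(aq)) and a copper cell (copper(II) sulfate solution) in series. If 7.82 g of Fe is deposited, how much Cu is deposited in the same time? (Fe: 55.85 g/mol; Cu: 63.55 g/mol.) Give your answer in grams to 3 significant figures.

8.90 g

n(Fe) = 7.82 / 55.85 = 0.1400 mol
Fe²⁺ + 2e⁻ → Fe, so n(e⁻) = 2 × 0.1400 = 0.2800 mol
The cells are in series, so the same charge (and hence the same n(e⁻) = 0.2800 mol) passes through both.
Cu²⁺ + 2e⁻ → Cu, so n(Cu) = 0.2800 / 2 = 0.1400 mol
m(Cu) = 0.1400 × 63.55 = 8.90 g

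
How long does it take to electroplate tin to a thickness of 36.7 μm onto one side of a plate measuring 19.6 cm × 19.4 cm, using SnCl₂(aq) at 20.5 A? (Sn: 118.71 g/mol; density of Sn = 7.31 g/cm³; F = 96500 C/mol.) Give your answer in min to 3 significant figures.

Plated area = 19.6 × 19.4 = 380.2 cm²
Volume = 380.2 × 36.7×10⁻⁴ cm = 1.395 cm³
m(Sn) = 1.395 × 7.31 = 10.20 g
n(Sn) = 10.20 / 118.71 = 0.08592 mol; n(e⁻) = 2 × 0.08592 = 0.1718 mol
Q = 0.1718 × 96500 = 16580 C
t = 16580 / 20.5 = 808.8 s = 13.5 min

13.5 min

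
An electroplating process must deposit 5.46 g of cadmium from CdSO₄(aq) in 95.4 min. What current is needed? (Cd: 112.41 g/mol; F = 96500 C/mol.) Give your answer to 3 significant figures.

1.64 A

n(Cd) = 5.46 / 112.41 = 0.04857 mol
Cd²⁺ + 2e⁻ → Cd, so n(e⁻) = 2 × 0.04857 = 0.09714 mol
Q = 0.09714 × 96500 = 9374 C
I = Q / t = 9374 / 5724 s = 1.64 A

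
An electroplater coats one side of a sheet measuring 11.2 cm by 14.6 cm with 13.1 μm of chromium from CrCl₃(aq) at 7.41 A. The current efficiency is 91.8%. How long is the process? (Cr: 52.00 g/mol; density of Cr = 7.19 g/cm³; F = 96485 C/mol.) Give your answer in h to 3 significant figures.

Plated area = 11.2 × 14.6 = 163.5 cm²
Volume = 163.5 × 13.1×10⁻⁴ cm = 0.2142 cm³
m(Cr) = 0.2142 × 7.19 = 1.540 g
n(Cr) = 1.540 / 52.00 = 0.02962 mol; n(e⁻) = 3 × 0.02962 = 0.08886 mol
Q = 0.08886 × 96485 / 0.918 = 9339 C
t = 9339 / 7.41 = 1260 s = 0.350 h

0.350 h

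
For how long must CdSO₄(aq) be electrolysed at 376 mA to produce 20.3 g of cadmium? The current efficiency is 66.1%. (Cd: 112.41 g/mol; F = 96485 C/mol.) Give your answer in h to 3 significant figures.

n(Cd) = 20.3 / 112.41 = 0.1806 mol
Cd²⁺ + 2e⁻ → Cd, so n(e⁻) = 2 × 0.1806 = 0.3612 mol
Q = 0.3612 × 96485 / 0.661 = 52720 C
t = Q / I = 52720 / 0.376 = 1.402×10^5 s = 38.9 h

38.9 h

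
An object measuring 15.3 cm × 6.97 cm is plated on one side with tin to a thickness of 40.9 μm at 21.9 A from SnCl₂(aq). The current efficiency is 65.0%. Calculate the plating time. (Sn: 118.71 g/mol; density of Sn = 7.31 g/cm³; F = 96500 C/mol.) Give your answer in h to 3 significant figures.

0.101 h

Plated area = 15.3 × 6.97 = 106.6 cm²
Volume = 106.6 × 40.9×10⁻⁴ cm = 0.4360 cm³
m(Sn) = 0.4360 × 7.31 = 3.187 g
n(Sn) = 3.187 / 118.71 = 0.02685 mol; n(e⁻) = 2 × 0.02685 = 0.05370 mol
Q = 0.05370 × 96500 / 0.650 = 7972 C
t = 7972 / 21.9 = 364.0 s = 0.101 h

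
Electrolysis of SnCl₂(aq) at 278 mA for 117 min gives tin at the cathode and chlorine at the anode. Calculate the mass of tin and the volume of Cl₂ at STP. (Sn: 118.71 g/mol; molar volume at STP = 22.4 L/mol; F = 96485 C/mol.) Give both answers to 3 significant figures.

1.20 g Sn; 0.227 L Cl₂

Q = 0.278 × 7020 = 1952 C; n(e⁻) = 1952 / 96485 = 0.02023 mol
Cathode: Sn²⁺ + 2e⁻ → Sn → n(Sn) = 0.02023/2 = 0.01012 mol → 1.20 g
Anode: 2Cl⁻ → Cl₂ + 2e⁻ → n(Cl₂) = 0.02023/2 = 0.01012 mol → 0.227 L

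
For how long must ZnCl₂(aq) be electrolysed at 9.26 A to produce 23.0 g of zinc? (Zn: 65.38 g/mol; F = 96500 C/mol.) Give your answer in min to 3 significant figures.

n(Zn) = 23.0 / 65.38 = 0.3518 mol
Zn²⁺ + 2e⁻ → Zn, so n(e⁻) = 2 × 0.3518 = 0.7036 mol
Q = 0.7036 × 96500 = 67900 C
t = Q / I = 67900 / 9.26 = 7333 s = 122 min

122 min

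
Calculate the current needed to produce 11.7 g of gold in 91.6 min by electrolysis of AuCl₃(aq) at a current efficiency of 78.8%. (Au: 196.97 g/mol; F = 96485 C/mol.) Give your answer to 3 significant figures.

3.97 A

n(Au) = 11.7 / 196.97 = 0.05940 mol
Au³⁺ + 3e⁻ → Au, so n(e⁻) = 3 × 0.05940 = 0.1782 mol
Q = 0.1782 × 96485 / 0.788 = 21820 C
I = Q / t = 21820 / 5496 s = 3.97 A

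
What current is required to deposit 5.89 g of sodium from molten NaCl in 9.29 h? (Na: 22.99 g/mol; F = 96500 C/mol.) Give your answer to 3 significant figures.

n(Na) = 5.89 / 22.99 = 0.2562 mol
Na⁺ + e⁻ → Na, so n(e⁻) = 0.2562 mol
Q = 0.2562 × 96500 = 24720 C
I = Q / t = 24720 / 33444 s = 0.739 A

0.739 A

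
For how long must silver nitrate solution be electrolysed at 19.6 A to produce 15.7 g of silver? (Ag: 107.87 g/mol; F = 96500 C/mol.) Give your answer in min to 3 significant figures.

11.9 min

n(Ag) = 15.7 / 107.87 = 0.1455 mol
Ag⁺ + e⁻ → Ag, so n(e⁻) = 0.1455 mol
Q = 0.1455 × 96500 = 14040 C
t = Q / I = 14040 / 19.6 = 716.3 s = 11.9 min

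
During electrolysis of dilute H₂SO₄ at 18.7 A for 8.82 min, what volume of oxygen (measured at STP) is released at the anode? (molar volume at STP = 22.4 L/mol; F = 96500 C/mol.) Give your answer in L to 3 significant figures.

0.574 L

Charge passed = 18.7 × 529.2 = 9896 C
Moles of electrons = 9896 / 96500 = 0.1025 mol
2H₂O → O₂ + 4H⁺ + 4e⁻, so n(O₂) = 0.1025 / 4 = 0.02563 mol
V = 0.02563 × 22.4 = 0.5741 L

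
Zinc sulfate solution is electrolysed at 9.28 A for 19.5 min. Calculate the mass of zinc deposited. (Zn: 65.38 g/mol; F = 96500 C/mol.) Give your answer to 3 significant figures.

3.68 g

Charge passed = 9.28 × 1170 = 10860 C
Moles of electrons = 10860 / 96500 = 0.1125 mol
Zn²⁺ + 2e⁻ → Zn, so n(Zn) = 0.1125 / 2 = 0.05625 mol
m = 0.05625 × 65.38 = 3.68 g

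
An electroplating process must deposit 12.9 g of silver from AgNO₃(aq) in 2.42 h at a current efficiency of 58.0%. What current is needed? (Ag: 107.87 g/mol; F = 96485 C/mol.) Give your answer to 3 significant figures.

n(Ag) = 12.9 / 107.87 = 0.1196 mol
Ag⁺ + e⁻ → Ag, so n(e⁻) = 0.1196 mol
Q = 0.1196 × 96485 / 0.580 = 19900 C
I = Q / t = 19900 / 8712 s = 2.28 A

2.28 A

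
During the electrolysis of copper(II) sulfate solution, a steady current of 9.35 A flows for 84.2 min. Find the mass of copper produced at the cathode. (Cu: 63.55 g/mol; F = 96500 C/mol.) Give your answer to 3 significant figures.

Charge passed = 9.35 × 5052 = 47240 C
Moles of electrons = 47240 / 96500 = 0.4895 mol
Cu²⁺ + 2e⁻ → Cu, so n(Cu) = 0.4895 / 2 = 0.2448 mol
m = 0.2448 × 63.55 = 15.6 g

15.6 g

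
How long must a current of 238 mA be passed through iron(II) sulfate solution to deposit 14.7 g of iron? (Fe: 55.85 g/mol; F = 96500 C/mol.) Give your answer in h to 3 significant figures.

n(Fe) = 14.7 / 55.85 = 0.2632 mol
Fe²⁺ + 2e⁻ → Fe, so n(e⁻) = 2 × 0.2632 = 0.5264 mol
Q = 0.5264 × 96500 = 50800 C
t = Q / I = 50800 / 0.238 = 2.134×10^5 s = 59.3 h

59.3 h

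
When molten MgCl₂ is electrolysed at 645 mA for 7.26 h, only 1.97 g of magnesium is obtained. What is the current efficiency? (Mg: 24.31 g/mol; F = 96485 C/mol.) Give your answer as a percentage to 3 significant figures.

92.8%

Q = 0.645 × 26136 = 16860 C
n(e⁻) = 16860 / 96485 = 0.1747 mol
Mg²⁺ + 2e⁻ → Mg, so theoretical n(Mg) = 0.08735 mol → 2.123 g
Efficiency = 1.97 / 2.123 = 0.9279 = 92.8%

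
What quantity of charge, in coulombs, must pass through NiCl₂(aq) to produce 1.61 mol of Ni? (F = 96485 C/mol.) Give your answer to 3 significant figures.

Ni²⁺ + 2e⁻ → Ni, so n(e⁻) = 2 × 1.61 = 3.220 mol
Q = 3.220 × 96485 = 3.107×10^5 C

3.11×10^5 C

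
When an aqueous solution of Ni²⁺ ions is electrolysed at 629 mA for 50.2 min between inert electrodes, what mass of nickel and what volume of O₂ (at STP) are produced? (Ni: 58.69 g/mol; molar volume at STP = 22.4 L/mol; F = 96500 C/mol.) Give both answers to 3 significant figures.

Q = 0.629 × 3012 = 1895 C; n(e⁻) = 1895 / 96500 = 0.01964 mol
Cathode: Ni²⁺ + 2e⁻ → Ni → n(Ni) = 0.01964/2 = 0.009820 mol → 0.576 g
Anode: 2H₂O → O₂ + 4H⁺ + 4e⁻ → n(O₂) = 0.01964/4 = 0.004910 mol → 0.110 L

0.576 g Ni; 0.110 L O₂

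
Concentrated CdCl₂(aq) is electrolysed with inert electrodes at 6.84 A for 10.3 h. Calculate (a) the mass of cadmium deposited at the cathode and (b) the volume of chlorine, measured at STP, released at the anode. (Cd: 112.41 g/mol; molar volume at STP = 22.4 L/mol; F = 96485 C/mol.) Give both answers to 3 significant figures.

Q = 6.84 × 37080 = 2.536×10^5 C; n(e⁻) = 2.536×10^5 / 96485 = 2.628 mol
Cathode: Cd²⁺ + 2e⁻ → Cd → n(Cd) = 2.628/2 = 1.314 mol → 148 g
Anode: 2Cl⁻ → Cl₂ + 2e⁻ → n(Cl₂) = 2.628/2 = 1.314 mol → 29.4 L

148 g Cd; 29.4 L Cl₂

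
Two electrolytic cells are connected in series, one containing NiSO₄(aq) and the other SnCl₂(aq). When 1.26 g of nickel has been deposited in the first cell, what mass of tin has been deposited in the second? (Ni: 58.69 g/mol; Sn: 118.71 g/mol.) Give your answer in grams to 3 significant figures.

n(Ni) = 1.26 / 58.69 = 0.02147 mol
Ni²⁺ + 2e⁻ → Ni, so n(e⁻) = 2 × 0.02147 = 0.04294 mol
The cells are in series, so the same charge (and hence the same n(e⁻) = 0.04294 mol) passes through both.
Sn²⁺ + 2e⁻ → Sn, so n(Sn) = 0.04294 / 2 = 0.02147 mol
m(Sn) = 0.02147 × 118.71 = 2.55 g

2.55 g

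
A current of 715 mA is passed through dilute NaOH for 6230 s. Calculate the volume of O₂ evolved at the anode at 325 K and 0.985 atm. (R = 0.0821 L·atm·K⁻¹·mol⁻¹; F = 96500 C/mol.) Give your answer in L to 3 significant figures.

Q = It = 0.715 × 6230 = 4454 C
n(e⁻) = 4454 / 96500 = 0.04616 mol
2H₂O → O₂ + 4H⁺ + 4e⁻, so n(O₂) = 0.04616 / 4 = 0.01154 mol
V = nRT/P = 0.01154 × 0.0821 × 325 / 0.985 = 0.3126 L

0.313 L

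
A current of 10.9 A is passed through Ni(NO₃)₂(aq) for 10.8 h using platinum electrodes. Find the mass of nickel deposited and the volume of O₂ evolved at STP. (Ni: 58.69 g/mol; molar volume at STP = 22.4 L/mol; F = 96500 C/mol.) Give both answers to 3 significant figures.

129 g Ni; 24.6 L O₂

Q = 10.9 × 38880 = 4.238×10^5 C; n(e⁻) = 4.238×10^5 / 96500 = 4.392 mol
Cathode: Ni²⁺ + 2e⁻ → Ni → n(Ni) = 4.392/2 = 2.196 mol → 129 g
Anode: 2H₂O → O₂ + 4H⁺ + 4e⁻ → n(O₂) = 4.392/4 = 1.098 mol → 24.6 L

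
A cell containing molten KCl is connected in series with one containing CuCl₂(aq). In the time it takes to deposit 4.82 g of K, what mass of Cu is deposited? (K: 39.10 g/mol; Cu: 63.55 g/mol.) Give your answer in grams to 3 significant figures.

n(K) = 4.82 / 39.10 = 0.1233 mol
K⁺ + e⁻ → K, so n(e⁻) = 0.1233 mol
In series, the same 0.1233 mol of electrons flows through the second cell.
Cu²⁺ + 2e⁻ → Cu, so n(Cu) = 0.1233 / 2 = 0.06165 mol
m(Cu) = 0.06165 × 63.55 = 3.92 g

3.92 g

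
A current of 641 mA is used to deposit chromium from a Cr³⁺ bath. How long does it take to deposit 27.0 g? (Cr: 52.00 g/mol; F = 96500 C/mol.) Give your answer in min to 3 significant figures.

n(Cr) = 27.0 / 52.00 = 0.5192 mol
Cr³⁺ + 3e⁻ → Cr, so n(e⁻) = 3 × 0.5192 = 1.558 mol
Q = 1.558 × 96500 = 1.503×10^5 C
t = Q / I = 1.503×10^5 / 0.641 = 2.345×10^5 s = 3910 min

3910 min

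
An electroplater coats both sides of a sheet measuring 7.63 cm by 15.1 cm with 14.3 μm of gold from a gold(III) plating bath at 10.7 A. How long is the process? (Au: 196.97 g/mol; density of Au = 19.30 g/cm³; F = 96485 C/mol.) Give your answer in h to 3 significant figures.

Plated area = 2 × 7.63 × 15.1 = 230.4 cm²
Volume = 230.4 × 14.3×10⁻⁴ cm = 0.3295 cm³
m(Au) = 0.3295 × 19.30 = 6.359 g
n(Au) = 6.359 / 196.97 = 0.03228 mol; n(e⁻) = 3 × 0.03228 = 0.09684 mol
Q = 0.09684 × 96485 = 9344 C
t = 9344 / 10.7 = 873.3 s = 0.243 h

0.243 h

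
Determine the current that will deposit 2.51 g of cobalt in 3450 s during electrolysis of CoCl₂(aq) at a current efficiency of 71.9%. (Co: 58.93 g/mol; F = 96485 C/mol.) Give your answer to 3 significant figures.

n(Co) = 2.51 / 58.93 = 0.04259 mol
Co²⁺ + 2e⁻ → Co, so n(e⁻) = 2 × 0.04259 = 0.08518 mol
Q = 0.08518 × 96485 / 0.719 = 11430 C
I = Q / t = 11430 / 3450 s = 3.31 A

3.31 A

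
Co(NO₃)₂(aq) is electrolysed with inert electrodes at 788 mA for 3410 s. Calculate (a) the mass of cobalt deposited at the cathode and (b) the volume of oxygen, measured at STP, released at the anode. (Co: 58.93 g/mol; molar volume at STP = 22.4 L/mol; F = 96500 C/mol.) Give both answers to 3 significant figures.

Q = 0.788 × 3410 = 2687 C; n(e⁻) = 2687 / 96500 = 0.02784 mol
Cathode: Co²⁺ + 2e⁻ → Co → n(Co) = 0.02784/2 = 0.01392 mol → 0.820 g
Anode: 2H₂O → O₂ + 4H⁺ + 4e⁻ → n(O₂) = 0.02784/4 = 0.006960 mol → 0.156 L

0.820 g Co; 0.156 L O₂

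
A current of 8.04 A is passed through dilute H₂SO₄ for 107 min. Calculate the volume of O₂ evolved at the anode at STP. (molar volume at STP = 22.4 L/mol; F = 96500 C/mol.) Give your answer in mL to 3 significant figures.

Charge passed = 8.04 × 6420 = 51620 C
n(e⁻) = 51620 / 96500 = 0.5349 mol
2H₂O → O₂ + 4H⁺ + 4e⁻, so n(O₂) = 0.5349 / 4 = 0.1337 mol
V = 0.1337 × 22.4 = 2.995 L
= 3000 mL

3000 mL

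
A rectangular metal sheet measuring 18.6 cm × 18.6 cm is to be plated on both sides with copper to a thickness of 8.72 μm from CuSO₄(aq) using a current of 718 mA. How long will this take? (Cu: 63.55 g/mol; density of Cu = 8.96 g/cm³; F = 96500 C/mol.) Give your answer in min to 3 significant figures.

Plated area = 2 × 18.6 × 18.6 = 691.9 cm²
Volume = 691.9 × 8.72×10⁻⁴ cm = 0.6033 cm³
m(Cu) = 0.6033 × 8.96 = 5.406 g
n(Cu) = 5.406 / 63.55 = 0.08507 mol; n(e⁻) = 2 × 0.08507 = 0.1701 mol
Q = 0.1701 × 96500 = 16410 C
t = 16410 / 0.718 = 22860 s = 381 min

381 min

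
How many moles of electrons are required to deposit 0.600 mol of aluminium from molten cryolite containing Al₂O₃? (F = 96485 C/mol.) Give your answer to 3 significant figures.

1.80 mol

Al³⁺ + 3e⁻ → Al, so n(e⁻) = 3 × 0.600 = 1.800 mol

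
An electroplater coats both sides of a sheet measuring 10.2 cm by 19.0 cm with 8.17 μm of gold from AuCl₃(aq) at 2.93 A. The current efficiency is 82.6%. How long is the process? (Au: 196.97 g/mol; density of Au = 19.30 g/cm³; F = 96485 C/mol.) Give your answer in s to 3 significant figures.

Plated area = 2 × 10.2 × 19.0 = 387.6 cm²
Volume = 387.6 × 8.17×10⁻⁴ cm = 0.3167 cm³
m(Au) = 0.3167 × 19.30 = 6.112 g
n(Au) = 6.112 / 196.97 = 0.03103 mol; n(e⁻) = 3 × 0.03103 = 0.09309 mol
Q = 0.09309 × 96485 / 0.826 = 10870 C
t = 10870 / 2.93 = 3710 s

3710 s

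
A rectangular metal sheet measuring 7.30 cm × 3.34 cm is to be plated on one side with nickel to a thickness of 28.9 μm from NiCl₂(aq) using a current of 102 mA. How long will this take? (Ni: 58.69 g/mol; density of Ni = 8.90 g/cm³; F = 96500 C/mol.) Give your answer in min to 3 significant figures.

337 min

Plated area = 7.30 × 3.34 = 24.38 cm²
Volume = 24.38 × 28.9×10⁻⁴ cm = 0.07046 cm³
m(Ni) = 0.07046 × 8.90 = 0.6271 g
n(Ni) = 0.6271 / 58.69 = 0.01068 mol; n(e⁻) = 2 × 0.01068 = 0.02136 mol
Q = 0.02136 × 96500 = 2061 C
t = 2061 / 0.102 = 20210 s = 337 min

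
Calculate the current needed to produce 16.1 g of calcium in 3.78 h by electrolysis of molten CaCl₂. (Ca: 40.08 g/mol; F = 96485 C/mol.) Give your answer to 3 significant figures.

n(Ca) = 16.1 / 40.08 = 0.4017 mol
Ca²⁺ + 2e⁻ → Ca, so n(e⁻) = 2 × 0.4017 = 0.8034 mol
Q = 0.8034 × 96485 = 77520 C
I = Q / t = 77520 / 13608 s = 5.70 A

5.70 A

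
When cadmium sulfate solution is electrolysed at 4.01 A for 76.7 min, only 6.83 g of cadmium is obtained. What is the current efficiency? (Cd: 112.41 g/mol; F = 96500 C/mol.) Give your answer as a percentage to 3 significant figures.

63.5%

Q = 4.01 × 4602 = 18450 C
n(e⁻) = 18450 / 96500 = 0.1912 mol
Cd²⁺ + 2e⁻ → Cd, so theoretical n(Cd) = 0.09560 mol → 10.75 g
Efficiency = 6.83 / 10.75 = 0.6353 = 63.5%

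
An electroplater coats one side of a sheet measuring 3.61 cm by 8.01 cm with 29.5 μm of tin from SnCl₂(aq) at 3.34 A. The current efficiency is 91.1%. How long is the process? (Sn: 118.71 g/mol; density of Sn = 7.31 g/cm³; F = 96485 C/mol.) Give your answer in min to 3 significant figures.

5.55 min

Plated area = 3.61 × 8.01 = 28.92 cm²
Volume = 28.92 × 29.5×10⁻⁴ cm = 0.08531 cm³
m(Sn) = 0.08531 × 7.31 = 0.6236 g
n(Sn) = 0.6236 / 118.71 = 0.005253 mol; n(e⁻) = 2 × 0.005253 = 0.01051 mol
Q = 0.01051 × 96485 / 0.911 = 1113 C
t = 1113 / 3.34 = 333.2 s = 5.55 min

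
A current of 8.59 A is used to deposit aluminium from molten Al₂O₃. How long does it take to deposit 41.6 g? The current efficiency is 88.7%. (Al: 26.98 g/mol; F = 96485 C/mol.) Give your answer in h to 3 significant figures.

16.3 h

n(Al) = 41.6 / 26.98 = 1.542 mol
Al³⁺ + 3e⁻ → Al, so n(e⁻) = 3 × 1.542 = 4.626 mol
Q = 4.626 × 96485 / 0.887 = 5.032×10^5 C
t = Q / I = 5.032×10^5 / 8.59 = 58580 s = 16.3 h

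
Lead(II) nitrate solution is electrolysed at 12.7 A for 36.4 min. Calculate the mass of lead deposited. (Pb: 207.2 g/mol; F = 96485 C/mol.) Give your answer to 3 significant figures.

29.8 g

Charge passed = 12.7 × 2184 = 27740 C
n(e⁻) = Q/F = 27740/96485 = 0.2875 mol
Pb²⁺ + 2e⁻ → Pb, so n(Pb) = 0.2875 / 2 = 0.1438 mol
m = 0.1438 × 207.2 = 29.8 g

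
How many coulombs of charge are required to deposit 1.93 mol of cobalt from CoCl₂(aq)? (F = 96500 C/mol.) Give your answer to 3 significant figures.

3.72×10^5 C

Co²⁺ + 2e⁻ → Co, so n(e⁻) = 2 × 1.93 = 3.860 mol
Q = 3.860 × 96500 = 3.725×10^5 C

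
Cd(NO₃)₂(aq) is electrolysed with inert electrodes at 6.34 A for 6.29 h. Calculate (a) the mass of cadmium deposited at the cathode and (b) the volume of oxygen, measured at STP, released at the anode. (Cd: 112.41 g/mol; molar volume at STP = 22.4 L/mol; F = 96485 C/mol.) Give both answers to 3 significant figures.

83.6 g Cd; 8.33 L O₂

Q = 6.34 × 22644 = 1.436×10^5 C; n(e⁻) = 1.436×10^5 / 96485 = 1.488 mol
Cathode: Cd²⁺ + 2e⁻ → Cd → n(Cd) = 1.488/2 = 0.7440 mol → 83.6 g
Anode: 2H₂O → O₂ + 4H⁺ + 4e⁻ → n(O₂) = 1.488/4 = 0.3720 mol → 8.33 L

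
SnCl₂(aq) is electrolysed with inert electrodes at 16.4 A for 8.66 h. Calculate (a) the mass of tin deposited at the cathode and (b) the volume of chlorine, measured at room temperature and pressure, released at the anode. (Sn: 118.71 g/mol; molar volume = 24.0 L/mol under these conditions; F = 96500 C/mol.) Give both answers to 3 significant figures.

Q = 16.4 × 31176 = 5.113×10^5 C; n(e⁻) = 5.113×10^5 / 96500 = 5.298 mol
Cathode: Sn²⁺ + 2e⁻ → Sn → n(Sn) = 5.298/2 = 2.649 mol → 314 g
Anode: 2Cl⁻ → Cl₂ + 2e⁻ → n(Cl₂) = 5.298/2 = 2.649 mol → 63.6 L

314 g Sn; 63.6 L Cl₂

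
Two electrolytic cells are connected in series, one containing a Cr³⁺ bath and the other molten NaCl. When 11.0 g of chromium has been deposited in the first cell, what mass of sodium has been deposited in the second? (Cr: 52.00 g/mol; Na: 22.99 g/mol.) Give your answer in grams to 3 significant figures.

n(Cr) = 11.0 / 52.00 = 0.2115 mol
Cr³⁺ + 3e⁻ → Cr, so n(e⁻) = 3 × 0.2115 = 0.6345 mol
The cells are in series, so the same charge (and hence the same n(e⁻) = 0.6345 mol) passes through both.
Na⁺ + e⁻ → Na, so n(Na) = 0.6345 mol
m(Na) = 0.6345 × 22.99 = 14.6 g

14.6 g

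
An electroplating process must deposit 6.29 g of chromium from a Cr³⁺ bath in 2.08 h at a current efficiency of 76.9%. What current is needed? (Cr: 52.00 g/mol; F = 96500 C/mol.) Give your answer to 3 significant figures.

n(Cr) = 6.29 / 52.00 = 0.1210 mol
Cr³⁺ + 3e⁻ → Cr, so n(e⁻) = 3 × 0.1210 = 0.3630 mol
Q = 0.3630 × 96500 / 0.769 = 45550 C
I = Q / t = 45550 / 7488 s = 6.08 A

6.08 A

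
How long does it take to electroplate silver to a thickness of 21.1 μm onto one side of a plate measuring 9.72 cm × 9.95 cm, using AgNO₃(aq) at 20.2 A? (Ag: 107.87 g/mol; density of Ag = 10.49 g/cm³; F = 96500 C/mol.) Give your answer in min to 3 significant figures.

Plated area = 9.72 × 9.95 = 96.71 cm²
Volume = 96.71 × 21.1×10⁻⁴ cm = 0.2041 cm³
m(Ag) = 0.2041 × 10.49 = 2.141 g
n(Ag) = 2.141 / 107.87 = 0.01985 mol; n(e⁻) = 0.01985 mol
Q = 0.01985 × 96500 = 1916 C
t = 1916 / 20.2 = 94.85 s = 1.58 min

1.58 min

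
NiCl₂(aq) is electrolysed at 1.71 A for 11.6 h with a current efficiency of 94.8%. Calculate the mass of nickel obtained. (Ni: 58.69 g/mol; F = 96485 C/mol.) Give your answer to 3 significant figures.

20.6 g

Q = 1.71 × 41760 = 71410 C
n(e⁻) = 71410 / 96485 = 0.7401 mol
Ni²⁺ + 2e⁻ → Ni, so theoretical m(Ni) = 0.3701 × 58.69 = 21.72 g
Actual mass = 94.8% × 21.72 = 20.6 g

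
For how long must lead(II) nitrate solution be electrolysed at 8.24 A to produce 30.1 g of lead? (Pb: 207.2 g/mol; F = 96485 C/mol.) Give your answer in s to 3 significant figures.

3400 s

n(Pb) = 30.1 / 207.2 = 0.1453 mol
Pb²⁺ + 2e⁻ → Pb, so n(e⁻) = 2 × 0.1453 = 0.2906 mol
Q = 0.2906 × 96485 = 28040 C
t = Q / I = 28040 / 8.24 = 3403 s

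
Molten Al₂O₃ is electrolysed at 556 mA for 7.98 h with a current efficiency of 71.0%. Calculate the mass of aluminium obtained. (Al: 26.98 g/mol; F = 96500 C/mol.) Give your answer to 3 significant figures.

1.06 g

Q = 0.556 × 28728 = 15970 C
n(e⁻) = 15970 / 96500 = 0.1655 mol
Al³⁺ + 3e⁻ → Al, so theoretical m(Al) = 0.05517 × 26.98 = 1.488 g
Actual mass = 71.0% × 1.488 = 1.06 g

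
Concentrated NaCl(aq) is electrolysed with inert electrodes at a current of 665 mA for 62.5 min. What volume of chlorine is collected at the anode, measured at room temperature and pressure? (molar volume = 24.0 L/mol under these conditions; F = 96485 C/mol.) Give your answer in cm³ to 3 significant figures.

310 cm³

Q = It = 0.665 × 3750 = 2494 C
Moles of electrons = 2494 / 96485 = 0.02585 mol
2Cl⁻ → Cl₂ + 2e⁻, so n(Cl₂) = 0.02585 / 2 = 0.01293 mol
V = 0.01293 × 24.0 = 0.3103 L
= 310 cm³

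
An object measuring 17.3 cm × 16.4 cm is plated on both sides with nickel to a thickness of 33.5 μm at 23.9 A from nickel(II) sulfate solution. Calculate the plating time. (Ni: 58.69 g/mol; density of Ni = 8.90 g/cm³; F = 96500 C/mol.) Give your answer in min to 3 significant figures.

Plated area = 2 × 17.3 × 16.4 = 567.4 cm²
Volume = 567.4 × 33.5×10⁻⁴ cm = 1.901 cm³
m(Ni) = 1.901 × 8.90 = 16.92 g
n(Ni) = 16.92 / 58.69 = 0.2883 mol; n(e⁻) = 2 × 0.2883 = 0.5766 mol
Q = 0.5766 × 96500 = 55640 C
t = 55640 / 23.9 = 2328 s = 38.8 min

38.8 min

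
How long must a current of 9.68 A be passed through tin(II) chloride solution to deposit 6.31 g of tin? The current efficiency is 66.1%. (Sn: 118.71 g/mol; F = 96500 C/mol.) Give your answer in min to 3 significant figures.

n(Sn) = 6.31 / 118.71 = 0.05315 mol
Sn²⁺ + 2e⁻ → Sn, so n(e⁻) = 2 × 0.05315 = 0.1063 mol
Q = 0.1063 × 96500 / 0.661 = 15520 C
t = Q / I = 15520 / 9.68 = 1603 s = 26.7 min

26.7 min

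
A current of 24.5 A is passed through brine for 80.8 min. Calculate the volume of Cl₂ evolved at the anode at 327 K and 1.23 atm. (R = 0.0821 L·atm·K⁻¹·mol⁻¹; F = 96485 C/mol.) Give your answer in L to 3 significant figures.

Charge passed = 24.5 × 4848 = 1.188×10^5 C
n(e⁻) = 1.188×10^5 / 96485 = 1.231 mol
2Cl⁻ → Cl₂ + 2e⁻, so n(Cl₂) = 1.231 / 2 = 0.6155 mol
V = nRT/P = 0.6155 × 0.0821 × 327 / 1.23 = 13.43 L

13.4 L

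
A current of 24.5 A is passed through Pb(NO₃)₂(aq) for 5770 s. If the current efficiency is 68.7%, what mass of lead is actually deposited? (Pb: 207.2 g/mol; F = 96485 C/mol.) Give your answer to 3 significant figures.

Q = 24.5 × 5770 = 1.414×10^5 C
n(e⁻) = 1.414×10^5 / 96485 = 1.466 mol
Pb²⁺ + 2e⁻ → Pb, so theoretical m(Pb) = 0.7330 × 207.2 = 151.9 g
Actual mass = 68.7% × 151.9 = 104 g

104 g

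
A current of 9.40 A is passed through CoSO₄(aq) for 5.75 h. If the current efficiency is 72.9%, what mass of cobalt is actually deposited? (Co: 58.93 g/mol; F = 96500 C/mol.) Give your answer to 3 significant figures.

43.3 g

Q = 9.40 × 20700 = 1.946×10^5 C
n(e⁻) = 1.946×10^5 / 96500 = 2.017 mol
Co²⁺ + 2e⁻ → Co, so theoretical m(Co) = 1.009 × 58.93 = 59.46 g
Actual mass = 72.9% × 59.46 = 43.3 g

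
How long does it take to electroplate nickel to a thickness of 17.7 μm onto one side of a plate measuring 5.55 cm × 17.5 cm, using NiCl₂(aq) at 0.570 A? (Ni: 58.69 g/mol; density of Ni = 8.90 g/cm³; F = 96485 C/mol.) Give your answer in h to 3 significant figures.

2.45 h

Plated area = 5.55 × 17.5 = 97.13 cm²
Volume = 97.13 × 17.7×10⁻⁴ cm = 0.1719 cm³
m(Ni) = 0.1719 × 8.90 = 1.530 g
n(Ni) = 1.530 / 58.69 = 0.02607 mol; n(e⁻) = 2 × 0.02607 = 0.05214 mol
Q = 0.05214 × 96485 = 5031 C
t = 5031 / 0.570 = 8826 s = 2.45 h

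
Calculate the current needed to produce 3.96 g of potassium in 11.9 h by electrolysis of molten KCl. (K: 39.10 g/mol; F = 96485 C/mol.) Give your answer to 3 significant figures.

0.228 A

n(K) = 3.96 / 39.10 = 0.1013 mol
K⁺ + e⁻ → K, so n(e⁻) = 0.1013 mol
Q = 0.1013 × 96485 = 9774 C
I = Q / t = 9774 / 42840 s = 0.228 A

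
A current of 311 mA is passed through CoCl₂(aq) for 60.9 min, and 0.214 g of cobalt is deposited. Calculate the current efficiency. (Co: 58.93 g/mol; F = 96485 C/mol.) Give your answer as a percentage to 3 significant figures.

Q = 0.311 × 3654 = 1136 C
n(e⁻) = 1136 / 96485 = 0.01177 mol
Co²⁺ + 2e⁻ → Co, so theoretical n(Co) = 0.005885 mol → 0.3468 g
Efficiency = 0.214 / 0.3468 = 0.6171 = 61.7%

61.7%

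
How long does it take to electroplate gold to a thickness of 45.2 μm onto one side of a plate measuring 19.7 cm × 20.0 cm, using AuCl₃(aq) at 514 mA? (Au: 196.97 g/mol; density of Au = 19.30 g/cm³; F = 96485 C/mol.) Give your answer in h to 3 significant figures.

Plated area = 19.7 × 20.0 = 394.0 cm²
Volume = 394.0 × 45.2×10⁻⁴ cm = 1.781 cm³
m(Au) = 1.781 × 19.30 = 34.37 g
n(Au) = 34.37 / 196.97 = 0.1745 mol; n(e⁻) = 3 × 0.1745 = 0.5235 mol
Q = 0.5235 × 96485 = 50510 C
t = 50510 / 0.514 = 98270 s = 27.3 h

27.3 h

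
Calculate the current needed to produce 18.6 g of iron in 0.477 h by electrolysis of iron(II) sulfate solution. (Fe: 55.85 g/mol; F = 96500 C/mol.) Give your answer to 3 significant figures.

37.4 A

n(Fe) = 18.6 / 55.85 = 0.3330 mol
Fe²⁺ + 2e⁻ → Fe, so n(e⁻) = 2 × 0.3330 = 0.6660 mol
Q = 0.6660 × 96500 = 64270 C
I = Q / t = 64270 / 1717.2 s = 37.4 A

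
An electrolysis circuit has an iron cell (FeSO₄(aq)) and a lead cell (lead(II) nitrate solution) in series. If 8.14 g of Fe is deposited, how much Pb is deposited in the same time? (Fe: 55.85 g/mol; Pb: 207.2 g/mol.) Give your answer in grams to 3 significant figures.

n(Fe) = 8.14 / 55.85 = 0.1457 mol
Fe²⁺ + 2e⁻ → Fe, so n(e⁻) = 2 × 0.1457 = 0.2914 mol
In series, the same 0.2914 mol of electrons flows through the second cell.
Pb²⁺ + 2e⁻ → Pb, so n(Pb) = 0.2914 / 2 = 0.1457 mol
m(Pb) = 0.1457 × 207.2 = 30.2 g

30.2 g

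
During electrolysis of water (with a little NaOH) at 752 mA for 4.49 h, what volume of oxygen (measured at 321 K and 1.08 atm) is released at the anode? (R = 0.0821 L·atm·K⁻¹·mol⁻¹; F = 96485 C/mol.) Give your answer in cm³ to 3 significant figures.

Q = It = 0.752 × 16164 = 12160 C
Moles of electrons = 12160 / 96485 = 0.1260 mol
2H₂O → O₂ + 4H⁺ + 4e⁻, so n(O₂) = 0.1260 / 4 = 0.03150 mol
V = nRT/P = 0.03150 × 0.0821 × 321 / 1.08 = 0.7687 L
= 769 cm³

769 cm³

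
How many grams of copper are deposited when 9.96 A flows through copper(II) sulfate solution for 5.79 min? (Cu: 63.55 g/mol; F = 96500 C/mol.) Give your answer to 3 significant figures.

Q = 9.96 A × 347.4 s = 3460 C
n(e⁻) = Q/F = 3460/96500 = 0.03585 mol
Cu²⁺ + 2e⁻ → Cu, so n(Cu) = 0.03585 / 2 = 0.01793 mol
m = 0.01793 × 63.55 = 1.14 g

1.14 g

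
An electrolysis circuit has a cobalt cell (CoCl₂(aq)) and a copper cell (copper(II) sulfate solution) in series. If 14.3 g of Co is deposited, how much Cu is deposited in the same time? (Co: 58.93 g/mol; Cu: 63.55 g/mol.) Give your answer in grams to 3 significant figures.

n(Co) = 14.3 / 58.93 = 0.2427 mol
Co²⁺ + 2e⁻ → Co, so n(e⁻) = 2 × 0.2427 = 0.4854 mol
In series, the same 0.4854 mol of electrons flows through the second cell.
Cu²⁺ + 2e⁻ → Cu, so n(Cu) = 0.4854 / 2 = 0.2427 mol
m(Cu) = 0.2427 × 63.55 = 15.4 g

15.4 g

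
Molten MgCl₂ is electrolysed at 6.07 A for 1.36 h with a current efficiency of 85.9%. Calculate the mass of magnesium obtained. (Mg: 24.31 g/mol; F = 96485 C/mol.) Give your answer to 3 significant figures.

Q = 6.07 × 4896 = 29720 C
n(e⁻) = 29720 / 96485 = 0.3080 mol
Mg²⁺ + 2e⁻ → Mg, so theoretical m(Mg) = 0.1540 × 24.31 = 3.744 g
Actual mass = 85.9% × 3.744 = 3.22 g

3.22 g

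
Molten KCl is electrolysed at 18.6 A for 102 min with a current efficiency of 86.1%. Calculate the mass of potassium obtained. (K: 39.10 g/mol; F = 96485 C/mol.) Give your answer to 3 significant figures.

Q = 18.6 × 6120 = 1.138×10^5 C
n(e⁻) = 1.138×10^5 / 96485 = 1.179 mol
K⁺ + e⁻ → K, so theoretical m(K) = 1.179 × 39.10 = 46.10 g
Actual mass = 86.1% × 46.10 = 39.7 g

39.7 g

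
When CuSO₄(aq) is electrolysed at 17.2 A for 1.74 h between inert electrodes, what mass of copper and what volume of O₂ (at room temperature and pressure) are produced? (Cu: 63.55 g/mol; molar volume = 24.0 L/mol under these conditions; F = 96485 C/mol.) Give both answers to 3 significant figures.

35.5 g Cu; 6.70 L O₂

Q = 17.2 × 6264 = 1.077×10^5 C; n(e⁻) = 1.077×10^5 / 96485 = 1.116 mol
Cathode: Cu²⁺ + 2e⁻ → Cu → n(Cu) = 1.116/2 = 0.5580 mol → 35.5 g
Anode: 2H₂O → O₂ + 4H⁺ + 4e⁻ → n(O₂) = 1.116/4 = 0.2790 mol → 6.70 L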